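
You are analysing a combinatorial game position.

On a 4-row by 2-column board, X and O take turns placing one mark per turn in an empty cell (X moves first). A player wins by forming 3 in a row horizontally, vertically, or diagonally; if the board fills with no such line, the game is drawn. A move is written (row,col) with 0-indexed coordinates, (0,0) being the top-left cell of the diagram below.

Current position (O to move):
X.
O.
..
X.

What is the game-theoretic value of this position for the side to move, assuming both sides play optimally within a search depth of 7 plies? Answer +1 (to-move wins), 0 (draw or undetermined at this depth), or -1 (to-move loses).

[X./O./../X.] O move#1: (0,1):+0/XO/O./../X.*, (1,1):+0/X./OO/../X., (2,0):+0/X./O./O./X., (2,1):+0/X./O./.O/X., (3,1):+0/X./O./../XO
[XO/O./../X.] X move#2: (1,1):+0/XO/OX/../X.*, (2,0):+0/XO/O./X./X., (2,1):+0/XO/O./.X/X., (3,1):+0/XO/O./../XX
[XO/OX/../X.] O move#3: (2,0):+0/XO/OX/O./X.*, (2,1):+0/XO/OX/.O/X., (3,1):+0/XO/OX/../XO
[XO/OX/O./X.] X move#4: (2,1):+0/XO/OX/OX/X.*, (3,1):+0/XO/OX/O./XX
[XO/OX/OX/X.] O move#5: (3,1):+0/XO/OX/OX/XO*
[XO/OX/OX/XO] end (terminal +0, X#6); searched X./O./../X. to 7

value(X./O./../X., O) = 0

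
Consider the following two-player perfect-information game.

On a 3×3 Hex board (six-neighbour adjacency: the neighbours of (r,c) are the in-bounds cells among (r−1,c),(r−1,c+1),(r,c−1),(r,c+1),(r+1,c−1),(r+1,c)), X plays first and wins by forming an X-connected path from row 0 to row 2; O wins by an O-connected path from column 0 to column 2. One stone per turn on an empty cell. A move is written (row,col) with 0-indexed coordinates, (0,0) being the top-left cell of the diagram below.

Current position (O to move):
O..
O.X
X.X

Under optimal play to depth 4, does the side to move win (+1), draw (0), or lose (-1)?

p1 O@[O../O.X/X.X]: (0,1)[OO./O.X/X.X]-1 (0,2)[O.O/O.X/X.X]+1* (1,1)[O../OOX/X.X]-1 (2,1)[O../O.X/XOX]-1
p2 X@[O.O/O.X/X.X]: (0,1)[OXO/O.X/X.X]-1* (1,1)[O.O/OXX/X.X]-1 (2,1)[O.O/O.X/XXX]-1
p3 O@[OXO/O.X/X.X]: (1,1)[OXO/OOX/X.X]+1* (2,1)[OXO/O.X/XOX]-1
p4 X@[OXO/OOX/X.X] terminal -1; root [O../O.X/X.X] d4

value(O../O.X/X.X, O) = +1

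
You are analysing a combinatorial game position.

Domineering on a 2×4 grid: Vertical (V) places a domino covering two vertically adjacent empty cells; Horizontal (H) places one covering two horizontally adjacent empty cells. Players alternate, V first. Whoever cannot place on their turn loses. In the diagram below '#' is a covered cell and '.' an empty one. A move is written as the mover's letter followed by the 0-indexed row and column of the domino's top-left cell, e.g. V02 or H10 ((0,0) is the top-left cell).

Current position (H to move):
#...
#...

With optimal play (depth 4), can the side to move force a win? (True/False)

[#.../#...] H move#1: H01:+1/###./#...*, H02:+1/#.##/#..., H11:+1/#.../###., H12:+1/#.../#.##
[###./#...] V move#2: V03:-1/####/#..#*
[####/#..#] H move#3: H11:+1/####/####*
[####/####] end (terminal -1, V#4); searched #.../#... to 4

H winning at [#.../#...]: True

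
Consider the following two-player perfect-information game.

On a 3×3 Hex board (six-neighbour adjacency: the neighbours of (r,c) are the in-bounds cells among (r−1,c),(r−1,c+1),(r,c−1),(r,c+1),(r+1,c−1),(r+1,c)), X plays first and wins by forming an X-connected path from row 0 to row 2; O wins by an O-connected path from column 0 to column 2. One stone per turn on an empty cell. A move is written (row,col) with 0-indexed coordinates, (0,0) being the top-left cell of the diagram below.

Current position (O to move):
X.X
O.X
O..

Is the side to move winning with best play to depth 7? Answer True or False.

[X.X/O.X/O..] O move#1: (0,1):-1/XOX/O.X/O..*, (1,1):-1/X.X/OOX/O.., (2,1):-1/X.X/O.X/OO., (2,2):-1/X.X/O.X/O.O
[XOX/O.X/O..] X move#2: (1,1):+1/XOX/OXX/O..*, (2,1):+1/XOX/O.X/OX., (2,2):+1/XOX/O.X/O.X
[XOX/OXX/O..] O move#3: (2,1):-1/XOX/OXX/OO.*, (2,2):-1/XOX/OXX/O.O
[XOX/OXX/OO.] X move#4: (2,2):+1/XOX/OXX/OOX*
[XOX/OXX/OOX] end (terminal -1, O#5); searched X.X/O.X/O.. to 7

O winning at [X.X/O.X/O..]: False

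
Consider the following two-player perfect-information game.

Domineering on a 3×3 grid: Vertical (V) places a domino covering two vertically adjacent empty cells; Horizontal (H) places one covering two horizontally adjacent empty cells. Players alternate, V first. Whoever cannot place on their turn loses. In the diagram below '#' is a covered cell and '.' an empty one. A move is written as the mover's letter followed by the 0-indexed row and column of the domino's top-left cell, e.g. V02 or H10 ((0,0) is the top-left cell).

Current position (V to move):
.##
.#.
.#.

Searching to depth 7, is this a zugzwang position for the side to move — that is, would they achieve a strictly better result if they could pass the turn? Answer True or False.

zugzwang(.##/.#./.#., V) = False

p1 V@[.##/.#./.#.]: V00[###/##./.#.]+1* V10[.##/##./##.]+1 V12[.##/.##/.##]+1
p2 H@[###/##./.#.] terminal -1; root [.##/.#./.#.] d7
if V skipped the turn, H would face:
~ p1 H@[.##/.#./.#.] terminal -1; root [.##/.#./.#.] d7
compare (V): move=+1 vs pass=+1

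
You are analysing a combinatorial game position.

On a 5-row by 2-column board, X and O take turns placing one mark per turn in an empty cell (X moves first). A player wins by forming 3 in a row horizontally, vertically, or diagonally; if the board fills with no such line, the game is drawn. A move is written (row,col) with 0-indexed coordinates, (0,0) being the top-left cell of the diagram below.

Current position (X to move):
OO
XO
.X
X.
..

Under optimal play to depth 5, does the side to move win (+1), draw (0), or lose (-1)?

[OO/XO/.X/X./..] X move#1: (2,0):+1/OO/XO/XX/X./..*, (3,1):+1/OO/XO/.X/XX/.., (4,0):+0/OO/XO/.X/X./X., (4,1):+1/OO/XO/.X/X./.X
[OO/XO/XX/X./..] end (terminal -1, O#2); searched OO/XO/.X/X./.. to 5

value(OO/XO/.X/X./.., X) = +1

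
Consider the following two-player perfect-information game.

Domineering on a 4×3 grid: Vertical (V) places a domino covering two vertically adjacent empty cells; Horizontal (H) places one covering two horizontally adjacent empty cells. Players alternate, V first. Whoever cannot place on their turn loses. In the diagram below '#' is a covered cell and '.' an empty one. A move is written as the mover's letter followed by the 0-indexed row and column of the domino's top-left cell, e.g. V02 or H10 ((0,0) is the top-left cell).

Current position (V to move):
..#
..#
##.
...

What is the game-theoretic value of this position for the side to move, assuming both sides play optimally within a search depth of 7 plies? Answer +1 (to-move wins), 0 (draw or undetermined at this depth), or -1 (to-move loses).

value(..#/..#/##./..., V) = +1

ply 1, V at ..#/..#/##./... | V00=+1→#.#/#.#/##./...*; V01=+1→.##/.##/##./...; V22=-1→..#/..#/###/..#
ply 2, H at #.#/#.#/##./... | H30=-1→#.#/#.#/##./##.*; H31=-1→#.#/#.#/##./.##
ply 3, V at #.#/#.#/##./##. | V01=+1→###/###/##./##.*; V22=+1→#.#/#.#/###/###
ply 4: ###/###/##./##. is terminal -1 (H); from ..#/..#/##./... depth 7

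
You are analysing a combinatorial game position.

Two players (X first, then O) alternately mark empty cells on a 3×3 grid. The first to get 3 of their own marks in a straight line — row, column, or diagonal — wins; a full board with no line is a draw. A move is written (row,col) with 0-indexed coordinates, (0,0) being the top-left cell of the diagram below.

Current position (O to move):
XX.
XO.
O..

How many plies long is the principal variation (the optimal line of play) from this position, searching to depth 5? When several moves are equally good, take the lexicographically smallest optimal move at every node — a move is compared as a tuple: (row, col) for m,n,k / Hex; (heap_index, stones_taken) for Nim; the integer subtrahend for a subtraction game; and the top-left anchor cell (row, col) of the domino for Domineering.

[XX./XO./O..] O move#1: (0,2):+1/XXO/XO./O..*, (1,2):-1/XX./XOO/O.., (2,1):-1/XX./XO./OO., (2,2):-1/XX./XO./O.O
[XXO/XO./O..] end (terminal -1, X#2); searched XX./XO./O.. to 5

PV length from [XX./XO./O..]: 1 ply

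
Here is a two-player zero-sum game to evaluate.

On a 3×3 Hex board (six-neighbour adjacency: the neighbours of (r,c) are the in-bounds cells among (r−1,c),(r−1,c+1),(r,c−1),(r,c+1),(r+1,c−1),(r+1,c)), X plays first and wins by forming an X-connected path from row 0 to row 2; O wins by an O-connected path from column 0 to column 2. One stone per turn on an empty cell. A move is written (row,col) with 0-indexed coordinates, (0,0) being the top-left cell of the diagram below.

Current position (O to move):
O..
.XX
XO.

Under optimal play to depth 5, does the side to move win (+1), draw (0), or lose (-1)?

value(O../.XX/XO., O) = -1

p1 O@[O../.XX/XO.]: (0,1)[OO./.XX/XO.]-1* (0,2)[O.O/.XX/XO.]-1 (1,0)[O../OXX/XO.]-1 (2,2)[O../.XX/XOO]-1
p2 X@[OO./.XX/XO.]: (0,2)[OOX/.XX/XO.]+1* (1,0)[OO./XXX/XO.]-1 (2,2)[OO./.XX/XOX]-1
p3 O@[OOX/.XX/XO.] terminal -1; root [O../.XX/XO.] d5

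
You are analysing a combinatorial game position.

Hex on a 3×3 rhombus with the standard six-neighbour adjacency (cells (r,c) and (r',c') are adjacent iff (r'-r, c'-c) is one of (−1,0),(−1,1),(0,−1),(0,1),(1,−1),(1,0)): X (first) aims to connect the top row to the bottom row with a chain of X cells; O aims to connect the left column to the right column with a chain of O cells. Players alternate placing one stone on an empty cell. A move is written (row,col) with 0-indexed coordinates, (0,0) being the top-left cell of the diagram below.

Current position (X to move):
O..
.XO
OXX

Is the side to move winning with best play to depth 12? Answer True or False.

ply 1, X at O../.XO/OXX | (0,1)=+1→OX./.XO/OXX*; (0,2)=+1→O.X/.XO/OXX; (1,0)=+1→O../XXO/OXX
ply 2: OX./.XO/OXX is terminal -1 (O); from O../.XO/OXX depth 12

X winning at [O../.XO/OXX]: True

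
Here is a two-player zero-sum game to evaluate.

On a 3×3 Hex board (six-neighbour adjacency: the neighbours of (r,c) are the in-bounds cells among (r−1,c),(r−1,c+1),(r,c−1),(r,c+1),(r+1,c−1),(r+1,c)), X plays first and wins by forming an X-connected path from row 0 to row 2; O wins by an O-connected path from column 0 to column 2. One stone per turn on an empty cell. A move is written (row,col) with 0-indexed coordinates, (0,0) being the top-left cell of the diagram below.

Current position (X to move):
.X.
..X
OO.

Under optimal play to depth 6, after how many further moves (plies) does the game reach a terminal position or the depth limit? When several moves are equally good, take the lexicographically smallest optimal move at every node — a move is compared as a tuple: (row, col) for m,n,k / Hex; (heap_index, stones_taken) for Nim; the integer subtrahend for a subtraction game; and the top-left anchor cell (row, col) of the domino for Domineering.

PV length from [.X./..X/OO.]: 3 plies

[.X./..X/OO.] X move#1: (0,0):-1/XX./..X/OO., (0,2):-1/.XX/..X/OO., (1,0):-1/.X./X.X/OO., (1,1):-1/.X./.XX/OO., (2,2):+1/.X./..X/OOX*
[.X./..X/OOX] O move#2: (0,0):-1/OX./..X/OOX*, (0,2):-1/.XO/..X/OOX, (1,0):-1/.X./O.X/OOX, (1,1):-1/.X./.OX/OOX
[OX./..X/OOX] X move#3: (0,2):+1/OXX/..X/OOX*, (1,0):+1/OX./X.X/OOX, (1,1):+1/OX./.XX/OOX
[OXX/..X/OOX] end (terminal -1, O#4); searched .X./..X/OO. to 6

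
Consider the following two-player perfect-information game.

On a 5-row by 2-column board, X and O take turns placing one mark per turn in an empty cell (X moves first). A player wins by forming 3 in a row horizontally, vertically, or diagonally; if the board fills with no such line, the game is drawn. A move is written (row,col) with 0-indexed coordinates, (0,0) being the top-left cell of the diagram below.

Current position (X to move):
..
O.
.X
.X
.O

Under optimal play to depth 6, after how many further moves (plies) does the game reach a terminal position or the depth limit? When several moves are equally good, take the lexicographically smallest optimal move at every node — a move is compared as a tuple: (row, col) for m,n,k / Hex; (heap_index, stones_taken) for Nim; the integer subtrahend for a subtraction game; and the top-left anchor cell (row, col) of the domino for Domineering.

[../O./.X/.X/.O] X move#1: (0,0):+0/X./O./.X/.X/.O, (0,1):+0/.X/O./.X/.X/.O, (1,1):+1/../OX/.X/.X/.O*, (2,0):+0/../O./XX/.X/.O, (3,0):+0/../O./.X/XX/.O, (4,0):+0/../O./.X/.X/XO
[../OX/.X/.X/.O] end (terminal -1, O#2); searched ../O./.X/.X/.O to 6

PV length from [../O./.X/.X/.O]: 1 ply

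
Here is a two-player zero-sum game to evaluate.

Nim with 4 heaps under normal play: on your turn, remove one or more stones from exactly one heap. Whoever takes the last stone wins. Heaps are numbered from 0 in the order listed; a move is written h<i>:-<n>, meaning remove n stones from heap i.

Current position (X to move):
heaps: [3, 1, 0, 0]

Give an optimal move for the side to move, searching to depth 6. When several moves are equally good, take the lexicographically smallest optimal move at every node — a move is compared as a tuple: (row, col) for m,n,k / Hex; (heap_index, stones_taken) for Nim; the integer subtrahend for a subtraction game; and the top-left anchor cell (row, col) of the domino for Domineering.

ply 1, X at (3,1,0,0) | h0:-1=-1→(2,1,0,0); h0:-2=+1→(1,1,0,0)*; h0:-3=-1→(0,1,0,0); h1:-1=-1→(3,0,0,0)
ply 2, O at (1,1,0,0) | h0:-1=-1→(0,1,0,0)*; h1:-1=-1→(1,0,0,0)
ply 3, X at (0,1,0,0) | h1:-1=+1→(0,0,0,0)*
ply 4: (0,0,0,0) is terminal -1 (O); from (3,1,0,0) depth 6

X's best at [(3,1,0,0)]: h0:-2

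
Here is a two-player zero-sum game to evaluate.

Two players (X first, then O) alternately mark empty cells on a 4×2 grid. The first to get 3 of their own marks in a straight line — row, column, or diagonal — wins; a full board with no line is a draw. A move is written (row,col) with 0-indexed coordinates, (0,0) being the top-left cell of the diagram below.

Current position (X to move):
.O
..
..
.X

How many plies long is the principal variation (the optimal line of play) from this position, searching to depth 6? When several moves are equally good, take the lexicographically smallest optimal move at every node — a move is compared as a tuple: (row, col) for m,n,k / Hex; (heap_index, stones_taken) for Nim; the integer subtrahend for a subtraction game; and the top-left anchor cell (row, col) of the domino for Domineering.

[.O/../../.X] X move#1: (0,0):+0/XO/../../.X*, (1,0):+0/.O/X./../.X, (1,1):+0/.O/.X/../.X, (2,0):+0/.O/../X./.X, (2,1):+0/.O/../.X/.X, (3,0):+0/.O/../../XX
[XO/../../.X] O move#2: (1,0):+0/XO/O./../.X*, (1,1):+0/XO/.O/../.X, (2,0):+0/XO/../O./.X, (2,1):+0/XO/../.O/.X, (3,0):+0/XO/../../OX
[XO/O./../.X] X move#3: (1,1):+0/XO/OX/../.X*, (2,0):+0/XO/O./X./.X, (2,1):+0/XO/O./.X/.X, (3,0):+0/XO/O./../XX
[XO/OX/../.X] O move#4: (2,0):-1/XO/OX/O./.X, (2,1):+0/XO/OX/.O/.X*, (3,0):-1/XO/OX/../OX
[XO/OX/.O/.X] X move#5: (2,0):+0/XO/OX/XO/.X*, (3,0):+0/XO/OX/.O/XX
[XO/OX/XO/.X] O move#6: (3,0):+0/XO/OX/XO/OX*
[XO/OX/XO/OX] end (terminal +0, X#7); searched .O/../../.X to 6

PV length from [.O/../../.X]: 6 plies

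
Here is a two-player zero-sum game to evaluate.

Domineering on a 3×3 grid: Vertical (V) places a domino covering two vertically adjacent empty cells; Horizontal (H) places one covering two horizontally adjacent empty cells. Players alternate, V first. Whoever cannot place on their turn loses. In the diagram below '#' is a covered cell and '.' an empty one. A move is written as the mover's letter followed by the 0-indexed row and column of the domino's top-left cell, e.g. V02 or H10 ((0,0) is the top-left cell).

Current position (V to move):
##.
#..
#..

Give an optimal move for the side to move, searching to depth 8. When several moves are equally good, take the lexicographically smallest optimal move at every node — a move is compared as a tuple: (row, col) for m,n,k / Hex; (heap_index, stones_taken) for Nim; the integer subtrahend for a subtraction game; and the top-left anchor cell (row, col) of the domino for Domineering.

p1 V@[##./#../#..]: V02[###/#.#/#..]-1 V11[##./##./##.]+1* V12[##./#.#/#.#]+1
p2 H@[##./##./##.] terminal -1; root [##./#../#..] d8

V's best at [##./#../#..]: V11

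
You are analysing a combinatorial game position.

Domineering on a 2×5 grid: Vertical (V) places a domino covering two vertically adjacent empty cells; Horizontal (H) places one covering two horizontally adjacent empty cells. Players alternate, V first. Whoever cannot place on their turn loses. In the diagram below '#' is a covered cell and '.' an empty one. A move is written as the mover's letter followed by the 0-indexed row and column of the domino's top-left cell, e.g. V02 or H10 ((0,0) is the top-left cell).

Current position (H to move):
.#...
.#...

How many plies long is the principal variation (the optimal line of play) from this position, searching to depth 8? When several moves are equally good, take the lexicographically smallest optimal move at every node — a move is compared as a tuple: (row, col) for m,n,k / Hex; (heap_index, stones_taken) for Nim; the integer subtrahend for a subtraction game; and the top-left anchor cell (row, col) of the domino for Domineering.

[.#.../.#...] H move#1: H02:-1/.###./.#...*, H03:-1/.#.##/.#..., H12:-1/.#.../.###., H13:-1/.#.../.#.##
[.###./.#...] V move#2: V00:-1/####./##..., V04:+1/.####/.#..#*
[.####/.#..#] H move#3: H12:-1/.####/.####*
[.####/.####] V move#4: V00:+1/#####/#####*
[#####/#####] end (terminal -1, H#5); searched .#.../.#... to 8

PV length from [.#.../.#...]: 4 plies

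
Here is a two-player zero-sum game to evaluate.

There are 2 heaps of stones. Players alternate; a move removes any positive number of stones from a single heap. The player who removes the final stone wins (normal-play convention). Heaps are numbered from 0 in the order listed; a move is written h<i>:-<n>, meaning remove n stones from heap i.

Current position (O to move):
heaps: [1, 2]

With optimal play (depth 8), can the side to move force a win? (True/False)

p1 O@[(1,2)]: h0:-1[(0,2)]-1 h1:-1[(1,1)]+1* h1:-2[(1,0)]-1
p2 X@[(1,1)]: h0:-1[(0,1)]-1* h1:-1[(1,0)]-1
p3 O@[(0,1)]: h1:-1[(0,0)]+1*
p4 X@[(0,0)] terminal -1; root [(1,2)] d8

O winning at [(1,2)]: True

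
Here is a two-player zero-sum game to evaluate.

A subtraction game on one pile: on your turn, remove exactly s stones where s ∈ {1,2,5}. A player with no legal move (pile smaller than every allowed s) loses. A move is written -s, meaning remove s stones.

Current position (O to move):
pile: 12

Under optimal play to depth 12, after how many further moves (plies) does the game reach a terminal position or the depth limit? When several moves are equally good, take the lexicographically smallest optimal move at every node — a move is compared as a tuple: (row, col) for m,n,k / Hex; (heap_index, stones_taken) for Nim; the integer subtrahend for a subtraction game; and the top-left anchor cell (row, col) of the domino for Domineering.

PV length from [12]: 8 plies

p1 O@[12]: -1[11]-1* -2[10]-1 -5[7]-1
p2 X@[11]: -1[10]-1 -2[9]+1* -5[6]+1
p3 O@[9]: -1[8]-1* -2[7]-1 -5[4]-1
p4 X@[8]: -1[7]-1 -2[6]+1* -5[3]+1
p5 O@[6]: -1[5]-1* -2[4]-1 -5[1]-1
p6 X@[5]: -1[4]-1 -2[3]+1* -5[0]+1
p7 O@[3]: -1[2]-1* -2[1]-1
p8 X@[2]: -1[1]-1 -2[0]+1*
p9 O@[0] terminal -1; root [12] d12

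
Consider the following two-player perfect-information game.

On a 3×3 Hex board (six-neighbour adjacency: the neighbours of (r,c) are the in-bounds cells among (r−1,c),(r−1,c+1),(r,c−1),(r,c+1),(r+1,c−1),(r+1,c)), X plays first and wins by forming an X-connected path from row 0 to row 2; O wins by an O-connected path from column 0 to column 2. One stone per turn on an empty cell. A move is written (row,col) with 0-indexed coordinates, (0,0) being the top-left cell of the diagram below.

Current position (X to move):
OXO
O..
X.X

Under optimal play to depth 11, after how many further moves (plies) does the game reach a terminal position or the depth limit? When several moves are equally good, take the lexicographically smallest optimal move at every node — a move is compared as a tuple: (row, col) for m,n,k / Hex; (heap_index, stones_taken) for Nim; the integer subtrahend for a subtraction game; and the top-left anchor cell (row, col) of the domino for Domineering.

p1 X@[OXO/O../X.X]: (1,1)[OXO/OX./X.X]+1* (1,2)[OXO/O.X/X.X]-1 (2,1)[OXO/O../XXX]-1
p2 O@[OXO/OX./X.X] terminal -1; root [OXO/O../X.X] d11

PV length from [OXO/O../X.X]: 1 ply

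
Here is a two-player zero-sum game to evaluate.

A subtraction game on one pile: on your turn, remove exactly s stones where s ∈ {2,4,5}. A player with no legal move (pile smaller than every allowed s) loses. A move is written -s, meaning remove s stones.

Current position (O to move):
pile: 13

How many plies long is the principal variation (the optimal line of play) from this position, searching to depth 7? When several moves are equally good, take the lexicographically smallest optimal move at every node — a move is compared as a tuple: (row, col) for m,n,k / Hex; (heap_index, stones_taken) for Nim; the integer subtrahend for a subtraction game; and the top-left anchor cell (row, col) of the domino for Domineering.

PV length from [13]: 3 plies

p1 O@[13]: -2[11]-1 -4[9]-1 -5[8]+1*
p2 X@[8]: -2[6]-1* -4[4]-1 -5[3]-1
p3 O@[6]: -2[4]-1 -4[2]-1 -5[1]+1*
p4 X@[1] terminal -1; root [13] d7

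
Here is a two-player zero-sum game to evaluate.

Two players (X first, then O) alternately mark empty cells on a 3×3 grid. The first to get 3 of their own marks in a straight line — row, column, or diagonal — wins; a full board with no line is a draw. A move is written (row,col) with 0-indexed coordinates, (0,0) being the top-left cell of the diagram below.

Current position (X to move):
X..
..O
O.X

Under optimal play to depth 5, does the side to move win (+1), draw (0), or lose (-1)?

value(X../..O/O.X, X) = +1

ply 1, X at X../..O/O.X | (0,1)=+1→XX./..O/O.X*; (0,2)=+1→X.X/..O/O.X; (1,0)=+0→X../X.O/O.X; (1,1)=+1→X../.XO/O.X; (2,1)=-1→X../..O/OXX
ply 2, O at XX./..O/O.X | (0,2)=-1→XXO/..O/O.X*; (1,0)=-1→XX./O.O/O.X; (1,1)=-1→XX./.OO/O.X; (2,1)=-1→XX./..O/OOX
ply 3, X at XXO/..O/O.X | (1,0)=-1→XXO/X.O/O.X; (1,1)=+1→XXO/.XO/O.X*; (2,1)=-1→XXO/..O/OXX
ply 4: XXO/.XO/O.X is terminal -1 (O); from X../..O/O.X depth 5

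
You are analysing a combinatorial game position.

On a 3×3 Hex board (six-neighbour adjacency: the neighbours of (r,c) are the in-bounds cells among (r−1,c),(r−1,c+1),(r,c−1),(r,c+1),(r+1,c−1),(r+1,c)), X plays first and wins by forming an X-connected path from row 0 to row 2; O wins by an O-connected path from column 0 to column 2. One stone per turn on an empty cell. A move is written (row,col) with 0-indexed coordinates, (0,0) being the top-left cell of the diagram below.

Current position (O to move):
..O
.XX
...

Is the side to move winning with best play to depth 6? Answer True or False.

O winning at [..O/.XX/...]: True

[..O/.XX/...] O move#1: (0,0):-1/O.O/.XX/..., (0,1):+1/.OO/.XX/...*, (1,0):-1/..O/OXX/..., (2,0):-1/..O/.XX/O.., (2,1):-1/..O/.XX/.O., (2,2):-1/..O/.XX/..O
[.OO/.XX/...] X move#2: (0,0):-1/XOO/.XX/...*, (1,0):-1/.OO/XXX/..., (2,0):-1/.OO/.XX/X.., (2,1):-1/.OO/.XX/.X., (2,2):-1/.OO/.XX/..X
[XOO/.XX/...] O move#3: (1,0):+1/XOO/OXX/...*, (2,0):-1/XOO/.XX/O.., (2,1):-1/XOO/.XX/.O., (2,2):-1/XOO/.XX/..O
[XOO/OXX/...] end (terminal -1, X#4); searched ..O/.XX/... to 6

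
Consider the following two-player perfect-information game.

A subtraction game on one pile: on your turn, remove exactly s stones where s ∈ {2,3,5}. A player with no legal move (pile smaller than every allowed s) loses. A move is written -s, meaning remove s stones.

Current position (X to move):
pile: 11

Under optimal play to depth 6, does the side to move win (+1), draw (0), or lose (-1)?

p1 X@[11]: -2[9]-1 -3[8]+1* -5[6]-1
p2 O@[8]: -2[6]-1* -3[5]-1 -5[3]-1
p3 X@[6]: -2[4]-1 -3[3]-1 -5[1]+1*
p4 O@[1] terminal -1; root [11] d6

value(11, X) = +1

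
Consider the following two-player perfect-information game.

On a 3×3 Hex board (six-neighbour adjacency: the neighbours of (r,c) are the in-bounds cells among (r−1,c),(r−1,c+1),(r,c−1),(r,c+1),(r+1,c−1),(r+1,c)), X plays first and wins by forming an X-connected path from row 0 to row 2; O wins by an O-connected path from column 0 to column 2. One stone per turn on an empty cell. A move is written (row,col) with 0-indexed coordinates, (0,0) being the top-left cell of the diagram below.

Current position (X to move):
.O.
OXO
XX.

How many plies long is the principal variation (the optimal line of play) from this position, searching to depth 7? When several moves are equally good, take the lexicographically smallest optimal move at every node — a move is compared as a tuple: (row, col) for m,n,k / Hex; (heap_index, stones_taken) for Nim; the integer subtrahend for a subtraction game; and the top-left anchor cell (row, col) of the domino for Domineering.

PV length from [.O./OXO/XX.]: 1 ply

[.O./OXO/XX.] X move#1: (0,0):-1/XO./OXO/XX., (0,2):+1/.OX/OXO/XX.*, (2,2):-1/.O./OXO/XXX
[.OX/OXO/XX.] end (terminal -1, O#2); searched .O./OXO/XX. to 7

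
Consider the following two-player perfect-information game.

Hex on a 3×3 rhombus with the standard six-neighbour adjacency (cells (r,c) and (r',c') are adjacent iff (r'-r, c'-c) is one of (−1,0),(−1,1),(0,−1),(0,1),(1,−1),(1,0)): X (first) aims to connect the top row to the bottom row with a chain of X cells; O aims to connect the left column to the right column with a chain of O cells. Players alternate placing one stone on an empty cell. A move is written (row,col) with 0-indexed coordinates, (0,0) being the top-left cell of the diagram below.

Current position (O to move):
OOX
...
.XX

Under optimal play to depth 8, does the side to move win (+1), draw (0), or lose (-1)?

value(OOX/.../.XX, O) = -1

ply 1, O at OOX/.../.XX | (1,0)=-1→OOX/O../.XX*; (1,1)=-1→OOX/.O./.XX; (1,2)=-1→OOX/..O/.XX; (2,0)=-1→OOX/.../OXX
ply 2, X at OOX/O../.XX | (1,1)=+1→OOX/OX./.XX*; (1,2)=+1→OOX/O.X/.XX; (2,0)=+1→OOX/O../XXX
ply 3: OOX/OX./.XX is terminal -1 (O); from OOX/.../.XX depth 8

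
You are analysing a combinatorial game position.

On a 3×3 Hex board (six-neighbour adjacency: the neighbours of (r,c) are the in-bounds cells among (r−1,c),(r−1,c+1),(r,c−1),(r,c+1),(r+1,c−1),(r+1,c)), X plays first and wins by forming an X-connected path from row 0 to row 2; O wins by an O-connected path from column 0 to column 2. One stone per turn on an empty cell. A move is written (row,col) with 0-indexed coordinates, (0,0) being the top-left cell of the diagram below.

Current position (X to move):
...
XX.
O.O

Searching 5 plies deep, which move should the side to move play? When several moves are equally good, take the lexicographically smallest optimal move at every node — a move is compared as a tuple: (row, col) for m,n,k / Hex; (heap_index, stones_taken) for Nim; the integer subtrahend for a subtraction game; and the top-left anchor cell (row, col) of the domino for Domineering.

p1 X@[.../XX./O.O]: (0,0)[X../XX./O.O]-1 (0,1)[.X./XX./O.O]-1 (0,2)[..X/XX./O.O]-1 (1,2)[.../XXX/O.O]-1 (2,1)[.../XX./OXO]+1*
p2 O@[.../XX./OXO]: (0,0)[O../XX./OXO]-1* (0,1)[.O./XX./OXO]-1 (0,2)[..O/XX./OXO]-1 (1,2)[.../XXO/OXO]-1
p3 X@[O../XX./OXO]: (0,1)[OX./XX./OXO]+1* (0,2)[O.X/XX./OXO]+1 (1,2)[O../XXX/OXO]+1
p4 O@[OX./XX./OXO] terminal -1; root [.../XX./O.O] d5

X's best at [.../XX./O.O]: (2,1)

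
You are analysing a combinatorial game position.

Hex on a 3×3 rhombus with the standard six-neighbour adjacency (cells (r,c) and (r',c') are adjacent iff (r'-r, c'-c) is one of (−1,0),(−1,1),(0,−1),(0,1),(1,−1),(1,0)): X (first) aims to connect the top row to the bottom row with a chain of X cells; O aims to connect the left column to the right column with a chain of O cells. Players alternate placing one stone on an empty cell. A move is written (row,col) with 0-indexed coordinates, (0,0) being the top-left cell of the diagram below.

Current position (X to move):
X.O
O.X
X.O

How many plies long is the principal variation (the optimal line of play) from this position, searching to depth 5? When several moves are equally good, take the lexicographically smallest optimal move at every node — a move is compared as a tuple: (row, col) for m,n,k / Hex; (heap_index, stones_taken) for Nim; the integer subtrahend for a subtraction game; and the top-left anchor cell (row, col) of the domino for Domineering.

[X.O/O.X/X.O] X move#1: (0,1):-1/XXO/O.X/X.O*, (1,1):-1/X.O/OXX/X.O, (2,1):-1/X.O/O.X/XXO
[XXO/O.X/X.O] O move#2: (1,1):+1/XXO/OOX/X.O*, (2,1):-1/XXO/O.X/XOO
[XXO/OOX/X.O] end (terminal -1, X#3); searched X.O/O.X/X.O to 5

PV length from [X.O/O.X/X.O]: 2 plies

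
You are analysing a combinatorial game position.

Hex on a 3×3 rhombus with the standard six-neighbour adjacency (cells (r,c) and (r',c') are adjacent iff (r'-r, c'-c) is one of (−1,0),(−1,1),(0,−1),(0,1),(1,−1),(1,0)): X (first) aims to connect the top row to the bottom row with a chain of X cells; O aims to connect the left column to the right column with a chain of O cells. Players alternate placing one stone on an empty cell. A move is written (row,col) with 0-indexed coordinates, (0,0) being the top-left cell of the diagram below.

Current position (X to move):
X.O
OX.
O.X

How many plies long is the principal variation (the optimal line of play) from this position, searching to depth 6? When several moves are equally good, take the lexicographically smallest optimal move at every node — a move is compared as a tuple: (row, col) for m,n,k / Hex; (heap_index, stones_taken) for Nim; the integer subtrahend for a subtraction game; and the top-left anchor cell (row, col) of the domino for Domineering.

PV length from [X.O/OX./O.X]: 3 plies

[X.O/OX./O.X] X move#1: (0,1):+1/XXO/OX./O.X*, (1,2):-1/X.O/OXX/O.X, (2,1):-1/X.O/OX./OXX
[XXO/OX./O.X] O move#2: (1,2):-1/XXO/OXO/O.X*, (2,1):-1/XXO/OX./OOX
[XXO/OXO/O.X] X move#3: (2,1):+1/XXO/OXO/OXX*
[XXO/OXO/OXX] end (terminal -1, O#4); searched X.O/OX./O.X to 6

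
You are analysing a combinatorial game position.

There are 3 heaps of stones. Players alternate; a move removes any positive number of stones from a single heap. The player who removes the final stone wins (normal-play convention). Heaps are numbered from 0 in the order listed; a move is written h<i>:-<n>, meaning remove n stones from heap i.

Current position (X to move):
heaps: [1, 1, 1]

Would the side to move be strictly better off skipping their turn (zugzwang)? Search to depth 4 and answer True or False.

p1 X@[(1,1,1)]: h0:-1[(0,1,1)]+1* h1:-1[(1,0,1)]+1 h2:-1[(1,1,0)]+1
p2 O@[(0,1,1)]: h1:-1[(0,0,1)]-1* h2:-1[(0,1,0)]-1
p3 X@[(0,0,1)]: h2:-1[(0,0,0)]+1*
p4 O@[(0,0,0)] terminal -1; root [(1,1,1)] d4
suppose X passes — search the same position with O to move:
pass> p1 O@[(1,1,1)]: h0:-1[(0,1,1)]+1* h1:-1[(1,0,1)]+1 h2:-1[(1,1,0)]+1
pass> p2 X@[(0,1,1)]: h1:-1[(0,0,1)]-1* h2:-1[(0,1,0)]-1
pass> p3 O@[(0,0,1)]: h2:-1[(0,0,0)]+1*
pass> p4 X@[(0,0,0)] terminal -1; root [(1,1,1)] d4
for X: play +1, pass -1

zugzwang((1,1,1), X) = False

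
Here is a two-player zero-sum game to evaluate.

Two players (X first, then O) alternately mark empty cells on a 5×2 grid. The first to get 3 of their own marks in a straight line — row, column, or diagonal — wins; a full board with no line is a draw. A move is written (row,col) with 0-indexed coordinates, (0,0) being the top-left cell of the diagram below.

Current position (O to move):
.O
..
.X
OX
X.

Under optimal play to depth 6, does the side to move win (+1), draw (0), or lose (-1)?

value(.O/../.X/OX/X., O) = -1

ply 1, O at .O/../.X/OX/X. | (0,0)=-1→OO/../.X/OX/X.*; (1,0)=-1→.O/O./.X/OX/X.; (1,1)=-1→.O/.O/.X/OX/X.; (2,0)=-1→.O/../OX/OX/X.; (4,1)=-1→.O/../.X/OX/XO
ply 2, X at OO/../.X/OX/X. | (1,0)=+1→OO/X./.X/OX/X.*; (1,1)=+1→OO/.X/.X/OX/X.; (2,0)=+1→OO/../XX/OX/X.; (4,1)=+1→OO/../.X/OX/XX
ply 3, O at OO/X./.X/OX/X. | (1,1)=-1→OO/XO/.X/OX/X.*; (2,0)=-1→OO/X./OX/OX/X.; (4,1)=-1→OO/X./.X/OX/XO
ply 4, X at OO/XO/.X/OX/X. | (2,0)=+0→OO/XO/XX/OX/X.; (4,1)=+1→OO/XO/.X/OX/XX*
ply 5: OO/XO/.X/OX/XX is terminal -1 (O); from .O/../.X/OX/X. depth 6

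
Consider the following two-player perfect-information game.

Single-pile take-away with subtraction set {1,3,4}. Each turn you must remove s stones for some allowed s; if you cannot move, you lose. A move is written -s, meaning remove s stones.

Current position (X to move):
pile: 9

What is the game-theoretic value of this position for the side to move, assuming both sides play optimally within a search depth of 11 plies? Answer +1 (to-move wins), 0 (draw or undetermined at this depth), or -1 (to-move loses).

[9] X move#1: -1:-1/8*, -3:-1/6, -4:-1/5
[8] O move#2: -1:+1/7*, -3:-1/5, -4:-1/4
[7] X move#3: -1:-1/6*, -3:-1/4, -4:-1/3
[6] O move#4: -1:-1/5, -3:-1/3, -4:+1/2*
[2] X move#5: -1:-1/1*
[1] O move#6: -1:+1/0*
[0] end (terminal -1, X#7); searched 9 to 11

value(9, X) = -1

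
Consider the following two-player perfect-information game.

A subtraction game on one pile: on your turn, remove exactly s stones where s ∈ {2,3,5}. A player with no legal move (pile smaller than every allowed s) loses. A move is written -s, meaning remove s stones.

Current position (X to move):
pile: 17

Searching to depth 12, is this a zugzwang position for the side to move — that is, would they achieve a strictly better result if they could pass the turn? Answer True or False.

ply 1, X at 17 | -2=+1→15*; -3=+1→14; -5=-1→12
ply 2, O at 15 | -2=-1→13*; -3=-1→12; -5=-1→10
ply 3, X at 13 | -2=-1→11; -3=-1→10; -5=+1→8*
ply 4, O at 8 | -2=-1→6*; -3=-1→5; -5=-1→3
ply 5, X at 6 | -2=-1→4; -3=-1→3; -5=+1→1*
ply 6: 1 is terminal -1 (O); from 17 depth 12
pass branch (O moves first from the same position):
  | ply 1, O at 17 | -2=+1→15*; -3=+1→14; -5=-1→12
  | ply 2, X at 15 | -2=-1→13*; -3=-1→12; -5=-1→10
  | ply 3, O at 13 | -2=-1→11; -3=-1→10; -5=+1→8*
  | ply 4, X at 8 | -2=-1→6*; -3=-1→5; -5=-1→3
  | ply 5, O at 6 | -2=-1→4; -3=-1→3; -5=+1→1*
  | ply 6: 1 is terminal -1 (X); from 17 depth 12
X moving scores +1; X passing scores -1

zugzwang(17, X) = False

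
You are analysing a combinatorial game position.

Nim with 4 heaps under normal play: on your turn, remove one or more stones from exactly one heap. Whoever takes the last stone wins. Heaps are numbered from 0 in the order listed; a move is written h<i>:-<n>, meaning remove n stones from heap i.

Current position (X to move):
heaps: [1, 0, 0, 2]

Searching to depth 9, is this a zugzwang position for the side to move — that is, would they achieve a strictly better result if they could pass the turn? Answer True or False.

zugzwang((1,0,0,2), X) = False

p1 X@[(1,0,0,2)]: h0:-1[(0,0,0,2)]-1 h3:-1[(1,0,0,1)]+1* h3:-2[(1,0,0,0)]-1
p2 O@[(1,0,0,1)]: h0:-1[(0,0,0,1)]-1* h3:-1[(1,0,0,0)]-1
p3 X@[(0,0,0,1)]: h3:-1[(0,0,0,0)]+1*
p4 O@[(0,0,0,0)] terminal -1; root [(1,0,0,2)] d9
pass branch (O moves first from the same position):
  | p1 O@[(1,0,0,2)]: h0:-1[(0,0,0,2)]-1 h3:-1[(1,0,0,1)]+1* h3:-2[(1,0,0,0)]-1
  | p2 X@[(1,0,0,1)]: h0:-1[(0,0,0,1)]-1* h3:-1[(1,0,0,0)]-1
  | p3 O@[(0,0,0,1)]: h3:-1[(0,0,0,0)]+1*
  | p4 X@[(0,0,0,0)] terminal -1; root [(1,0,0,2)] d9
X moving scores +1; X passing scores -1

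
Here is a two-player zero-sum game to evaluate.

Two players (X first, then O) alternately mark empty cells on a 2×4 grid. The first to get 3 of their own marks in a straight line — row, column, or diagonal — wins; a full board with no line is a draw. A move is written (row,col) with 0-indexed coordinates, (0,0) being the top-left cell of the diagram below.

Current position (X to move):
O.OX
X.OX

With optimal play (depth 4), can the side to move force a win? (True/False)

X winning at [O.OX/X.OX]: False

[O.OX/X.OX] X move#1: (0,1):+0/OXOX/X.OX*, (1,1):-1/O.OX/XXOX
[OXOX/X.OX] O move#2: (1,1):+0/OXOX/XOOX*
[OXOX/XOOX] end (terminal +0, X#3); searched O.OX/X.OX to 4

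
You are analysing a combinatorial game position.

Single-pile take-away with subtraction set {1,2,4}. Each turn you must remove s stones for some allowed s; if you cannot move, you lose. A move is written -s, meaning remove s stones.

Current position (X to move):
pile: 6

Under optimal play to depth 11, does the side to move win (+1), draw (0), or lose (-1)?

[6] X move#1: -1:-1/5*, -2:-1/4, -4:-1/2
[5] O move#2: -1:-1/4, -2:+1/3*, -4:-1/1
[3] X move#3: -1:-1/2*, -2:-1/1
[2] O move#4: -1:-1/1, -2:+1/0*
[0] end (terminal -1, X#5); searched 6 to 11

value(6, X) = -1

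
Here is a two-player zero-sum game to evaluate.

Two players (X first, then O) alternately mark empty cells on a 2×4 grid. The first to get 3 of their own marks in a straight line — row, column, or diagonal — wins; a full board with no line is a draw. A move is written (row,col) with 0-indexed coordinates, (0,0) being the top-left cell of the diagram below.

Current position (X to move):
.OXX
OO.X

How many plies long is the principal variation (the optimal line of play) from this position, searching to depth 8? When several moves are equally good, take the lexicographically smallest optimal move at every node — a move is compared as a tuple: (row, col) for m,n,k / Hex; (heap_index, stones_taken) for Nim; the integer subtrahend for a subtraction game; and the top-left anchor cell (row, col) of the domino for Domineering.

[.OXX/OO.X] X move#1: (0,0):-1/XOXX/OO.X, (1,2):+0/.OXX/OOXX*
[.OXX/OOXX] O move#2: (0,0):+0/OOXX/OOXX*
[OOXX/OOXX] end (terminal +0, X#3); searched .OXX/OO.X to 8

PV length from [.OXX/OO.X]: 2 plies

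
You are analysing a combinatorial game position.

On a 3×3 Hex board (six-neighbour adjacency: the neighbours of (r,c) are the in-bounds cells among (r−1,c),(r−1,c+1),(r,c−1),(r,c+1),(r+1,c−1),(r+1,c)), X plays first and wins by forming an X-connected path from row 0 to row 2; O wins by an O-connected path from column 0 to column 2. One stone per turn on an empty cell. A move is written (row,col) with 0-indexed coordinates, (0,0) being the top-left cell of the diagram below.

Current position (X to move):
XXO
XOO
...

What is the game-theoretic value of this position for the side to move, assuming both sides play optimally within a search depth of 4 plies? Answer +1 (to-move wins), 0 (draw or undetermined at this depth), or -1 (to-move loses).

p1 X@[XXO/XOO/...]: (2,0)[XXO/XOO/X..]+1* (2,1)[XXO/XOO/.X.]-1 (2,2)[XXO/XOO/..X]-1
p2 O@[XXO/XOO/X..] terminal -1; root [XXO/XOO/...] d4

value(XXO/XOO/..., X) = +1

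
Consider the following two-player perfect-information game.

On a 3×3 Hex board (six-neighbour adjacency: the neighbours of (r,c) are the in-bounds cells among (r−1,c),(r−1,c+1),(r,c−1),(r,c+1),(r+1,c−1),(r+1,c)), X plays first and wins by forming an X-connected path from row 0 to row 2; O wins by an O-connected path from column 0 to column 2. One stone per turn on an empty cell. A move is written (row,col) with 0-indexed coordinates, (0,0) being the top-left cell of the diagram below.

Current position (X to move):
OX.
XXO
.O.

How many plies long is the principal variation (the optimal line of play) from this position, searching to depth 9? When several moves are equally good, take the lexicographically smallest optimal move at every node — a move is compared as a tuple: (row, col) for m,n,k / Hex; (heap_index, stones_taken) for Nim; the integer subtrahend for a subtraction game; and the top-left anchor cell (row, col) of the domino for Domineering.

p1 X@[OX./XXO/.O.]: (0,2)[OXX/XXO/.O.]-1 (2,0)[OX./XXO/XO.]+1* (2,2)[OX./XXO/.OX]-1
p2 O@[OX./XXO/XO.] terminal -1; root [OX./XXO/.O.] d9

PV length from [OX./XXO/.O.]: 1 ply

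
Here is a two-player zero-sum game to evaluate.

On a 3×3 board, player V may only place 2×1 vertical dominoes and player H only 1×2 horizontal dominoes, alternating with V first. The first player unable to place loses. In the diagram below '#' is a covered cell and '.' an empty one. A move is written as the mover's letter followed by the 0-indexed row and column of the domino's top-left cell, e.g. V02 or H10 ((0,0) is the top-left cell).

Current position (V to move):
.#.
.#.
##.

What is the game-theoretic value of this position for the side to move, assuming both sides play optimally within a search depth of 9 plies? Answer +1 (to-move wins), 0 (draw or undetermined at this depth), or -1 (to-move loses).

value(.#./.#./##., V) = +1

[.#./.#./##.] V move#1: V00:+1/##./##./##.*, V02:+1/.##/.##/##., V12:+1/.#./.##/###
[##./##./##.] end (terminal -1, H#2); searched .#./.#./##. to 9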